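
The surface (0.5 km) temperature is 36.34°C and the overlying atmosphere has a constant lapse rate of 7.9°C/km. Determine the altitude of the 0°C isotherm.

Height above start = (36.34 − 0) / 7.9 = 4.6 km
Altitude = 500 m + 4600 m = 5100 m

5.1 km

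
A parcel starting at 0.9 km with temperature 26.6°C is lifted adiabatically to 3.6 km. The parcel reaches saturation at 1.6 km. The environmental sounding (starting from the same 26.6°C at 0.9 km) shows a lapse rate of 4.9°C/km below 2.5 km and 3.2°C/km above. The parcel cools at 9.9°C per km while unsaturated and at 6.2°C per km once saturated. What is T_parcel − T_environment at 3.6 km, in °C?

Parcel:
  From 900 m to 1600 m (dry): cools by 9.9 × 0.7 = 6.93°C, giving 19.67°C.
  From 1600 m to 3600 m (saturated): cools by 6.2 × 2 = 12.4°C, giving 7.27°C.
Environment:
  From 900 m to 2500 m (environment, lower layer): cools by 4.9 × 1.6 = 7.84°C, giving 18.76°C.
  From 2500 m to 3600 m (environment, upper layer): cools by 3.2 × 1.1 = 3.52°C, giving 15.24°C.
T_parcel − T_env = 7.27 − 15.24 = -7.97°C

-7.97°C (parcel cooler than environment)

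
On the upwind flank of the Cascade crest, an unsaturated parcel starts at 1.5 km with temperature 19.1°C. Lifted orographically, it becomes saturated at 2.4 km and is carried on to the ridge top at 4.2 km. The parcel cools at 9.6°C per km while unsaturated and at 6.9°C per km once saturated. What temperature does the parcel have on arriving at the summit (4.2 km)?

-1.96°C

1500–2400 m, dry: Δz = 0.9 km ⇒ ΔT = -8.64°C; T = 10.46°C
2400–4200 m, saturated: Δz = 1.8 km ⇒ ΔT = -12.42°C; T = -1.96°C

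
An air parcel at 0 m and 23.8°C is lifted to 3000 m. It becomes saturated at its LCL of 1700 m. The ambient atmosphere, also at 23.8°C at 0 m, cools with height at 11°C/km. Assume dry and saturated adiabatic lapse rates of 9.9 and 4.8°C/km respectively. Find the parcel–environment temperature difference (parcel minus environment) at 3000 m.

Parcel:
  Dry to 1700 m: -9.9 × 1.7 km = -16.83°C, so T = 6.97°C.
  Saturated to 3000 m: -4.8 × 1.3 km = -6.24°C, so T = 0.73°C.
Environment:
  Environment to 3000 m: -11 × 3 km = -33°C, so T = -9.2°C.
T_parcel − T_env = 0.73 − (-9.2) = +9.93°C

+9.93°C (parcel warmer than environment)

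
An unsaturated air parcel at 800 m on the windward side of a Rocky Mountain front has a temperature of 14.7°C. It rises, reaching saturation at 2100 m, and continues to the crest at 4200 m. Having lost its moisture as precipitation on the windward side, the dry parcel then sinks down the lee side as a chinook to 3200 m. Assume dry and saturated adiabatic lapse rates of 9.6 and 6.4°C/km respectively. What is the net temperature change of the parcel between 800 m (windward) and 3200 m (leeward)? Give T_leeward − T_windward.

-16.32°C

Dry to 2100 m: -9.6 × 1.3 km = -12.48°C, so T = 2.22°C.
Saturated to 4200 m: -6.4 × 2.1 km = -13.44°C, so T = -11.22°C.
Dry descent to 3200 m: +9.6 × 1 km = +9.6°C, so T = -1.62°C.
Net change vs windward start: -1.62 − 14.7 = -16.32°C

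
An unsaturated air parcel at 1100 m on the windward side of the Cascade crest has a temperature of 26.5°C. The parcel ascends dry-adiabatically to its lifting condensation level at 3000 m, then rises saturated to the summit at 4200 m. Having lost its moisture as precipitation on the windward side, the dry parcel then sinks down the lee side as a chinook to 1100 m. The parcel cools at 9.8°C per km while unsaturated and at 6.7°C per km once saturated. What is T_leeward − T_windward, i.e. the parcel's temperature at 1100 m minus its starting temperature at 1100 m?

+3.72°C

1100–3000 m, dry: Δz = 1.9 km ⇒ ΔT = -18.62°C; T = 7.88°C
3000–4200 m, saturated: Δz = 1.2 km ⇒ ΔT = -8.04°C; T = -0.16°C
4200–1100 m, dry descent: Δz = 3.1 km ⇒ ΔT = +30.38°C; T = 30.22°C
Net change vs windward start: 30.22 − 26.5 = +3.72°C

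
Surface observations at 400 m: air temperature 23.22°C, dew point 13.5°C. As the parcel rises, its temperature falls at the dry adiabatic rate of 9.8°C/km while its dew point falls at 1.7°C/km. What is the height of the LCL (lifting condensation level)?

T and T_d converge at 9.8 − 1.7 = 8.1°C per km
Height above start = (23.22 − 13.5) / 8.1 = 1.2 km
LCL altitude = 400 m + 1200 m = 1600 m

1600 m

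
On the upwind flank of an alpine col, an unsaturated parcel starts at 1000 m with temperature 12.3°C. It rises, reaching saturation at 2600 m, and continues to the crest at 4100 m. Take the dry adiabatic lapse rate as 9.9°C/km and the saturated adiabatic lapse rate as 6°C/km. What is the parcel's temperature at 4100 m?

-12.54°C

From 1000 m to 2600 m (dry): cools by 9.9 × 1.6 = 15.84°C, giving -3.54°C.
From 2600 m to 4100 m (saturated): cools by 6 × 1.5 = 9°C, giving -12.54°C.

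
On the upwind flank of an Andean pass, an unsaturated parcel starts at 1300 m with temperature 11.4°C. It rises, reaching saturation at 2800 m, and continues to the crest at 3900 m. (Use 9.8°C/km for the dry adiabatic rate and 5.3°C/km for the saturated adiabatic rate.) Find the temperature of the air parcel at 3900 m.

-9.13°C

1300 → 2800 m (dry, 9.8°C/km): ΔT = -9.8 × 1.5 = -14.7°C → T = -3.3°C
2800 → 3900 m (saturated, 5.3°C/km): ΔT = -5.3 × 1.1 = -5.83°C → T = -9.13°C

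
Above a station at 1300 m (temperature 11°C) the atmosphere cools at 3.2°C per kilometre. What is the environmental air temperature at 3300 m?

4.6°C

1300–3300 m, environmental: Δz = 2 km ⇒ ΔT = -6.4°C; T = 4.6°C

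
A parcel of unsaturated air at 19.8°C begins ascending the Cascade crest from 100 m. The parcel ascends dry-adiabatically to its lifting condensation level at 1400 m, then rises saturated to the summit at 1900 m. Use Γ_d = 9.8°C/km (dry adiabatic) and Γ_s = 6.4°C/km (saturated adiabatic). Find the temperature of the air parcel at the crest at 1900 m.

Dry to 1400 m: -9.8 × 1.3 km = -12.74°C, so T = 7.06°C.
Saturated to 1900 m: -6.4 × 0.5 km = -3.2°C, so T = 3.86°C.

3.86°C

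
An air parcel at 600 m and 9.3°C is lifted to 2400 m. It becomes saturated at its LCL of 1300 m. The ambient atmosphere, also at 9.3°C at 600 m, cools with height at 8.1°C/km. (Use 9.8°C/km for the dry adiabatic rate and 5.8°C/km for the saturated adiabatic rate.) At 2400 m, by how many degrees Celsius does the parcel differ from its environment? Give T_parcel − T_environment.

Parcel:
  From 600 m to 1300 m (dry): cools by 9.8 × 0.7 = 6.86°C, giving 2.44°C.
  From 1300 m to 2400 m (saturated): cools by 5.8 × 1.1 = 6.38°C, giving -3.94°C.
Environment:
  From 600 m to 2400 m (environment): cools by 8.1 × 1.8 = 14.58°C, giving -5.28°C.
T_parcel − T_env = -3.94 − (-5.28) = +1.34°C

+1.34°C (parcel warmer than environment)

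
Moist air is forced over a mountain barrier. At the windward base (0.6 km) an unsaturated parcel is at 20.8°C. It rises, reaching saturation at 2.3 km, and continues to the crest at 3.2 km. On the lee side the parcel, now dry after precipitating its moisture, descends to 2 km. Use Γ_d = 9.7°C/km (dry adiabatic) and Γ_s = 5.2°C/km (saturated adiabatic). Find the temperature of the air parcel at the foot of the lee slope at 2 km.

From 600 m to 2300 m (dry): cools by 9.7 × 1.7 = 16.49°C, giving 4.31°C.
From 2300 m to 3200 m (saturated): cools by 5.2 × 0.9 = 4.68°C, giving -0.37°C.
From 3200 m to 2000 m (dry descent): warms by 9.7 × 1.2 = 11.64°C, giving 11.27°C.

11.27°C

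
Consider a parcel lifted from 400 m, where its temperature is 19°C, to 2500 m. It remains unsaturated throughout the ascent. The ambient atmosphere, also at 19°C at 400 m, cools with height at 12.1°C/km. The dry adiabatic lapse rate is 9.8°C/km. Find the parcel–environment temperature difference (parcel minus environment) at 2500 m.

Parcel:
  Dry to 2500 m: -9.8 × 2.1 km = -20.58°C, so T = -1.58°C.
Environment:
  Environment to 2500 m: -12.1 × 2.1 km = -25.41°C, so T = -6.41°C.
T_parcel − T_env = -1.58 − (-6.41) = +4.83°C

+4.83°C (parcel warmer than environment)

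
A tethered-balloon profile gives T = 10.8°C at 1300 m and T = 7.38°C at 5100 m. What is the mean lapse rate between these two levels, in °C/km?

0.9°C/km

Γ = −ΔT/Δz = (10.8 − 7.38) / (5100 − 1300) m
  = 3.42°C / 3.8 km = 0.9°C/km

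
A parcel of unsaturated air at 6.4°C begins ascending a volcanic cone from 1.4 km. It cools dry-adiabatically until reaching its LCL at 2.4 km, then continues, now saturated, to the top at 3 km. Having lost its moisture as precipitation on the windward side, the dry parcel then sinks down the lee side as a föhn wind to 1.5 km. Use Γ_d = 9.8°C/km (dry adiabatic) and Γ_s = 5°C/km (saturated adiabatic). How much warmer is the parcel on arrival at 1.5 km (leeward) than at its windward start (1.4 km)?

+1.9°C

1400–2400 m, dry: Δz = 1 km ⇒ ΔT = -9.8°C; T = -3.4°C
2400–3000 m, saturated: Δz = 0.6 km ⇒ ΔT = -3°C; T = -6.4°C
3000–1500 m, dry descent: Δz = 1.5 km ⇒ ΔT = +14.7°C; T = 8.3°C
Net change vs windward start: 8.3 − 6.4 = +1.9°C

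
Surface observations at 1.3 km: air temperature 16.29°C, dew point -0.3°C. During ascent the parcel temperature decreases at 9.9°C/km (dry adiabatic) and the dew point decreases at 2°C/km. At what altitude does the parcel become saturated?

T and T_d converge at 9.9 − 2 = 7.9°C per km
Height above start = (16.29 − (-0.3)) / 7.9 = 2.1 km
LCL altitude = 1300 m + 2100 m = 3400 m

3.4 km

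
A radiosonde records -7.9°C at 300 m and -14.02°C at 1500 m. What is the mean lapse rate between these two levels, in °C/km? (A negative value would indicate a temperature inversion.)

5.1°C/km

Γ = −ΔT/Δz = (-7.9 − (-14.02)) / (1500 − 300) m
  = 6.12°C / 1.2 km = 5.1°C/km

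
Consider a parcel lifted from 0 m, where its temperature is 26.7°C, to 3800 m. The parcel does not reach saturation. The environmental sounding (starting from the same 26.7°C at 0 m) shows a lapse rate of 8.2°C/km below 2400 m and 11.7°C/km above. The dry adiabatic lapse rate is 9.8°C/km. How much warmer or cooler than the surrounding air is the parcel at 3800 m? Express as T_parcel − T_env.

-1.18°C (parcel cooler than environment)

Parcel:
  Dry to 3800 m: -9.8 × 3.8 km = -37.24°C, so T = -10.54°C.
Environment:
  Environment, lower layer to 2400 m: -8.2 × 2.4 km = -19.68°C, so T = 7.02°C.
  Environment, upper layer to 3800 m: -11.7 × 1.4 km = -16.38°C, so T = -9.36°C.
T_parcel − T_env = -10.54 − (-9.36) = -1.18°C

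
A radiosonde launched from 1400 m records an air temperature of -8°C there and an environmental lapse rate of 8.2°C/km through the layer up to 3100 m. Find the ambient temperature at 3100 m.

-21.94°C

Environmental to 3100 m: -8.2 × 1.7 km = -13.94°C, so T = -21.94°C.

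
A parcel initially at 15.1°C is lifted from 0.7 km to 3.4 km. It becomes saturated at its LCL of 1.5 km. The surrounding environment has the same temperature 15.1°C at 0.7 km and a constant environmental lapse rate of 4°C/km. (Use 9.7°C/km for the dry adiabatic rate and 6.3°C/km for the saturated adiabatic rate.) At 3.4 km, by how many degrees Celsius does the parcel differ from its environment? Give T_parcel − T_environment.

-8.93°C (parcel cooler than environment)

Parcel:
  Dry to 1500 m: -9.7 × 0.8 km = -7.76°C, so T = 7.34°C.
  Saturated to 3400 m: -6.3 × 1.9 km = -11.97°C, so T = -4.63°C.
Environment:
  Environment to 3400 m: -4 × 2.7 km = -10.8°C, so T = 4.3°C.
T_parcel − T_env = -4.63 − 4.3 = -8.93°C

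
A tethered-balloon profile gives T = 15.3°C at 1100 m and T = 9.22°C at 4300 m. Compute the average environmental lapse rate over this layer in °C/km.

Γ = −ΔT/Δz = (15.3 − 9.22) / (4300 − 1100) m
  = 6.08°C / 3.2 km = 1.9°C/km

1.9°C/km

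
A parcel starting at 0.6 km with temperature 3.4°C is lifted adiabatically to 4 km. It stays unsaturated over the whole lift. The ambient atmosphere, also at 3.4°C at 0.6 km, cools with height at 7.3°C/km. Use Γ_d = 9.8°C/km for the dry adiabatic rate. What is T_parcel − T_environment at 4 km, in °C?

-8.5°C (parcel cooler than environment)

Parcel:
  600 → 4000 m (dry, 9.8°C/km): ΔT = -9.8 × 3.4 = -33.32°C → T = -29.92°C
Environment:
  600 → 4000 m (environment, 7.3°C/km): ΔT = -7.3 × 3.4 = -24.82°C → T = -21.42°C
T_parcel − T_env = -29.92 − (-21.42) = -8.5°C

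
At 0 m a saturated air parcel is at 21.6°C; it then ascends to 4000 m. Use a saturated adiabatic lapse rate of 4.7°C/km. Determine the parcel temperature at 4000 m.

From 0 m to 4000 m (saturated adiabatic): cools by 4.7 × 4 = 18.8°C, giving 2.8°C.

2.8°C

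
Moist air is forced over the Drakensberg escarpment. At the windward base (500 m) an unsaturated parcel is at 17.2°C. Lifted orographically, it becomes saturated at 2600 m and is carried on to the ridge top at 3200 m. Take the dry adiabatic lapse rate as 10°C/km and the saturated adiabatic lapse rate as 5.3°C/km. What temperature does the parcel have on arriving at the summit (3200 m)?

-6.98°C

500 → 2600 m (dry, 10°C/km): ΔT = -10 × 2.1 = -21°C → T = -3.8°C
2600 → 3200 m (saturated, 5.3°C/km): ΔT = -5.3 × 0.6 = -3.18°C → T = -6.98°C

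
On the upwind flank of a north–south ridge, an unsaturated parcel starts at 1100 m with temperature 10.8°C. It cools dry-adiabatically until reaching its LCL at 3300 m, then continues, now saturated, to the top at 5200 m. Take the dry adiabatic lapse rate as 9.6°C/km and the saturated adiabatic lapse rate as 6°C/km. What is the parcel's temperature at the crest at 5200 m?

From 1100 m to 3300 m (dry): cools by 9.6 × 2.2 = 21.12°C, giving -10.32°C.
From 3300 m to 5200 m (saturated): cools by 6 × 1.9 = 11.4°C, giving -21.72°C.

-21.72°C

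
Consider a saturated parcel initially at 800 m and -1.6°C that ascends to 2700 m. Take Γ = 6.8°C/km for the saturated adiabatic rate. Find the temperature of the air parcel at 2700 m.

-14.52°C

800 → 2700 m (saturated adiabatic, 6.8°C/km): ΔT = -6.8 × 1.9 = -12.92°C → T = -14.52°C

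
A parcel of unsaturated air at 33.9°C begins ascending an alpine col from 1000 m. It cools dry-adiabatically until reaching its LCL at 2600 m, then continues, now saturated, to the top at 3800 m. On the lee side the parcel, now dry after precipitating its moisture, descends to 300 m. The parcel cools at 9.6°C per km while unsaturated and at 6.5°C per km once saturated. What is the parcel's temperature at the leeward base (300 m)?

44.34°C

From 1000 m to 2600 m (dry): cools by 9.6 × 1.6 = 15.36°C, giving 18.54°C.
From 2600 m to 3800 m (saturated): cools by 6.5 × 1.2 = 7.8°C, giving 10.74°C.
From 3800 m to 300 m (dry descent): warms by 9.6 × 3.5 = 33.6°C, giving 44.34°C.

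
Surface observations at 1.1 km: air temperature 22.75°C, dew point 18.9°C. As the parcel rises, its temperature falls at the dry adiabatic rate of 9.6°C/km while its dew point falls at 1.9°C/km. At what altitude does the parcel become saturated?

T and T_d converge at 9.6 − 1.9 = 7.7°C per km
Height above start = (22.75 − 18.9) / 7.7 = 0.5 km
LCL altitude = 1100 m + 500 m = 1600 m

1.6 km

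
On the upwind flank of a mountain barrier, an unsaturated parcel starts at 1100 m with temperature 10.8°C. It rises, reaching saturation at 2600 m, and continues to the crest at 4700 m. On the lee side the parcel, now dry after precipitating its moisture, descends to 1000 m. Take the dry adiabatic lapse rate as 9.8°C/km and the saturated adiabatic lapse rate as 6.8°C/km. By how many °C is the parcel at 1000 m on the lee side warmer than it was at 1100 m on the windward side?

From 1100 m to 2600 m (dry): cools by 9.8 × 1.5 = 14.7°C, giving -3.9°C.
From 2600 m to 4700 m (saturated): cools by 6.8 × 2.1 = 14.28°C, giving -18.18°C.
From 4700 m to 1000 m (dry descent): warms by 9.8 × 3.7 = 36.26°C, giving 18.08°C.
Net change vs windward start: 18.08 − 10.8 = +7.28°C

+7.28°C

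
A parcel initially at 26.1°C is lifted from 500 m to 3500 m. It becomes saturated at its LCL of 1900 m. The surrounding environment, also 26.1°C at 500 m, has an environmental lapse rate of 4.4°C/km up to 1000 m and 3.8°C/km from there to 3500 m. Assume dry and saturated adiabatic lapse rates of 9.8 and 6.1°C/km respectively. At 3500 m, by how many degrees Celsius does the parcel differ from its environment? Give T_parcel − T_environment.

-11.78°C (parcel cooler than environment)

Parcel:
  500 → 1900 m (dry, 9.8°C/km): ΔT = -9.8 × 1.4 = -13.72°C → T = 12.38°C
  1900 → 3500 m (saturated, 6.1°C/km): ΔT = -6.1 × 1.6 = -9.76°C → T = 2.62°C
Environment:
  500 → 1000 m (environment, lower layer, 4.4°C/km): ΔT = -4.4 × 0.5 = -2.2°C → T = 23.9°C
  1000 → 3500 m (environment, upper layer, 3.8°C/km): ΔT = -3.8 × 2.5 = -9.5°C → T = 14.4°C
T_parcel − T_env = 2.62 − 14.4 = -11.78°C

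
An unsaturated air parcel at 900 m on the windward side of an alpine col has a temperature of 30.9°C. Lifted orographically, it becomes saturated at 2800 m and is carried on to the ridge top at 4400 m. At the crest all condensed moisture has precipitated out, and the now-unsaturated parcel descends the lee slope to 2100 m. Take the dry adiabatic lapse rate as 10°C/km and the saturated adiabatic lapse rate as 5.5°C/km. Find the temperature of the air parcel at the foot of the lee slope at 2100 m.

26.1°C

900 → 2800 m (dry, 10°C/km): ΔT = -10 × 1.9 = -19°C → T = 11.9°C
2800 → 4400 m (saturated, 5.5°C/km): ΔT = -5.5 × 1.6 = -8.8°C → T = 3.1°C
4400 → 2100 m (dry descent, 10°C/km): ΔT = +10 × 2.3 = +23°C → T = 26.1°C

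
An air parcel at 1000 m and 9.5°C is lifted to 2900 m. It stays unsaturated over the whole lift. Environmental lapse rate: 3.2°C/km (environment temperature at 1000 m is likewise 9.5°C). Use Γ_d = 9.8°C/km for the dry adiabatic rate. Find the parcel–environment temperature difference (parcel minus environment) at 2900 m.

Parcel:
  Dry to 2900 m: -9.8 × 1.9 km = -18.62°C, so T = -9.12°C.
Environment:
  Environment to 2900 m: -3.2 × 1.9 km = -6.08°C, so T = 3.42°C.
T_parcel − T_env = -9.12 − 3.42 = -12.54°C

-12.54°C (parcel cooler than environment)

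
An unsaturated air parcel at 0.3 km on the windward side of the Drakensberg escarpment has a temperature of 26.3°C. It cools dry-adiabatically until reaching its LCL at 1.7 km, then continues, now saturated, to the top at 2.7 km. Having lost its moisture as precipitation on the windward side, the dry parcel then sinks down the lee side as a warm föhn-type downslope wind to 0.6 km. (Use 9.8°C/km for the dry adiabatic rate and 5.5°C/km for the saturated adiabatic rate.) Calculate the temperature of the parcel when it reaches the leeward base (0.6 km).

27.66°C

300–1700 m, dry: Δz = 1.4 km ⇒ ΔT = -13.72°C; T = 12.58°C
1700–2700 m, saturated: Δz = 1 km ⇒ ΔT = -5.5°C; T = 7.08°C
2700–600 m, dry descent: Δz = 2.1 km ⇒ ΔT = +20.58°C; T = 27.66°C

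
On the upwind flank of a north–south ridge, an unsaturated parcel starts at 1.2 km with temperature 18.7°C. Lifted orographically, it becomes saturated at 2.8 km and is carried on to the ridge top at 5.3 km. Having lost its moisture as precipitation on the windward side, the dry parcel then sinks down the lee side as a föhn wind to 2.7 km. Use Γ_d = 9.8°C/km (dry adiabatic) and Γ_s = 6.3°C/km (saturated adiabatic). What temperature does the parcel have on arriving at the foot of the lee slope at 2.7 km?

1200–2800 m, dry: Δz = 1.6 km ⇒ ΔT = -15.68°C; T = 3.02°C
2800–5300 m, saturated: Δz = 2.5 km ⇒ ΔT = -15.75°C; T = -12.73°C
5300–2700 m, dry descent: Δz = 2.6 km ⇒ ΔT = +25.48°C; T = 12.75°C

12.75°C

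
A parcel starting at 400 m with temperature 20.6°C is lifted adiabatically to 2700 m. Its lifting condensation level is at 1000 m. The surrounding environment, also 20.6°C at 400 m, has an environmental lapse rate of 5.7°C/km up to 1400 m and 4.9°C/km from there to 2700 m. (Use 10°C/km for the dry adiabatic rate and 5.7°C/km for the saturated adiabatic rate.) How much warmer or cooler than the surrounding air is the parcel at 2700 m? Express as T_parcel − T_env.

Parcel:
  Dry to 1000 m: -10 × 0.6 km = -6°C, so T = 14.6°C.
  Saturated to 2700 m: -5.7 × 1.7 km = -9.69°C, so T = 4.91°C.
Environment:
  Environment, lower layer to 1400 m: -5.7 × 1 km = -5.7°C, so T = 14.9°C.
  Environment, upper layer to 2700 m: -4.9 × 1.3 km = -6.37°C, so T = 8.53°C.
T_parcel − T_env = 4.91 − 8.53 = -3.62°C

-3.62°C (parcel cooler than environment)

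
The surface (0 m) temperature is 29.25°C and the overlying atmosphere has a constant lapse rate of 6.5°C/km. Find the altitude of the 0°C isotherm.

Height above start = (29.25 − 0) / 6.5 = 4.5 km
Altitude = 0 m + 4500 m = 4500 m

4500 m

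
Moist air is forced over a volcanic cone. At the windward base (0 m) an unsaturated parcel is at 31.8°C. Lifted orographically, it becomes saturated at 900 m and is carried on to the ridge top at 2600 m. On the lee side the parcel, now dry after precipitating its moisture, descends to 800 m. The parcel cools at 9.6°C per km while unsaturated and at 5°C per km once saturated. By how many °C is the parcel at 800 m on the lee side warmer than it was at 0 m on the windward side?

+0.14°C

From 0 m to 900 m (dry): cools by 9.6 × 0.9 = 8.64°C, giving 23.16°C.
From 900 m to 2600 m (saturated): cools by 5 × 1.7 = 8.5°C, giving 14.66°C.
From 2600 m to 800 m (dry descent): warms by 9.6 × 1.8 = 17.28°C, giving 31.94°C.
Net change vs windward start: 31.94 − 31.8 = +0.14°C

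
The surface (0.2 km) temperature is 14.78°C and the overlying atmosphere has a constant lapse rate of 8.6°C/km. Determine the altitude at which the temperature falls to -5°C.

2.5 km

Height above start = (14.78 − (-5)) / 8.6 = 2.3 km
Altitude = 200 m + 2300 m = 2500 m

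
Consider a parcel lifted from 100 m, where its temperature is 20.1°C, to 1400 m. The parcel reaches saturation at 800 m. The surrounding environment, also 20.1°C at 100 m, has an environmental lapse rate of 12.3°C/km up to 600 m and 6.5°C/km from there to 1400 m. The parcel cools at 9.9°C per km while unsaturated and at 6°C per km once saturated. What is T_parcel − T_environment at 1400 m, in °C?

Parcel:
  Dry to 800 m: -9.9 × 0.7 km = -6.93°C, so T = 13.17°C.
  Saturated to 1400 m: -6 × 0.6 km = -3.6°C, so T = 9.57°C.
Environment:
  Environment, lower layer to 600 m: -12.3 × 0.5 km = -6.15°C, so T = 13.95°C.
  Environment, upper layer to 1400 m: -6.5 × 0.8 km = -5.2°C, so T = 8.75°C.
T_parcel − T_env = 9.57 − 8.75 = +0.82°C

+0.82°C (parcel warmer than environment)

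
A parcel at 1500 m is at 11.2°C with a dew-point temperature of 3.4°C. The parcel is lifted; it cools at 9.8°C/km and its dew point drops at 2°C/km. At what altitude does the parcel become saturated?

2500 m

T and T_d converge at 9.8 − 2 = 7.8°C per km
Height above start = (11.2 − 3.4) / 7.8 = 1 km
LCL altitude = 1500 m + 1000 m = 2500 m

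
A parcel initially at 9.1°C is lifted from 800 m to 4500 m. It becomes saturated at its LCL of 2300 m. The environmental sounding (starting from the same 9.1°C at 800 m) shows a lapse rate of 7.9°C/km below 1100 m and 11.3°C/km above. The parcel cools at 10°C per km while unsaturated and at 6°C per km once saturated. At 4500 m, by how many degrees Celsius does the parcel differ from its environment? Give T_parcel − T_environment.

Parcel:
  Dry to 2300 m: -10 × 1.5 km = -15°C, so T = -5.9°C.
  Saturated to 4500 m: -6 × 2.2 km = -13.2°C, so T = -19.1°C.
Environment:
  Environment, lower layer to 1100 m: -7.9 × 0.3 km = -2.37°C, so T = 6.73°C.
  Environment, upper layer to 4500 m: -11.3 × 3.4 km = -38.42°C, so T = -31.69°C.
T_parcel − T_env = -19.1 − (-31.69) = +12.59°C

+12.59°C (parcel warmer than environment)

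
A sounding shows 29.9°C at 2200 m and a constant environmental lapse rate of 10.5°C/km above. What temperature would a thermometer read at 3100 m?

From 2200 m to 3100 m (environmental): cools by 10.5 × 0.9 = 9.45°C, giving 20.45°C.

20.45°C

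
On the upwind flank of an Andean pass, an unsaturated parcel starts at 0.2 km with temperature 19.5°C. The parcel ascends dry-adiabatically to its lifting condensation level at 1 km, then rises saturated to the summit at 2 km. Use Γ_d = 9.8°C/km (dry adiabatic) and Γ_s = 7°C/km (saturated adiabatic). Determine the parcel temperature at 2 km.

4.66°C

200–1000 m, dry: Δz = 0.8 km ⇒ ΔT = -7.84°C; T = 11.66°C
1000–2000 m, saturated: Δz = 1 km ⇒ ΔT = -7°C; T = 4.66°C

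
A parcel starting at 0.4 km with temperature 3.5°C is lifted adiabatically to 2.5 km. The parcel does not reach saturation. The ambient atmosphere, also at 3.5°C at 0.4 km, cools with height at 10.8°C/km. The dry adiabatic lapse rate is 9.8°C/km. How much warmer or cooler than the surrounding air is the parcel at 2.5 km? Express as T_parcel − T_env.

+2.1°C (parcel warmer than environment)

Parcel:
  Dry to 2500 m: -9.8 × 2.1 km = -20.58°C, so T = -17.08°C.
Environment:
  Environment to 2500 m: -10.8 × 2.1 km = -22.68°C, so T = -19.18°C.
T_parcel − T_env = -17.08 − (-19.18) = +2.1°C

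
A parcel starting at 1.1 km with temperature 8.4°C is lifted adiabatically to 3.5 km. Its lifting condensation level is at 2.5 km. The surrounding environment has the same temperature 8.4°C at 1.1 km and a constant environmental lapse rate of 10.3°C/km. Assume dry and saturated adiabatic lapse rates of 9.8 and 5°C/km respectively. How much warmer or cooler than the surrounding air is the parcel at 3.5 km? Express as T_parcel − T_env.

+6°C (parcel warmer than environment)

Parcel:
  From 1100 m to 2500 m (dry): cools by 9.8 × 1.4 = 13.72°C, giving -5.32°C.
  From 2500 m to 3500 m (saturated): cools by 5 × 1 = 5°C, giving -10.32°C.
Environment:
  From 1100 m to 3500 m (environment): cools by 10.3 × 2.4 = 24.72°C, giving -16.32°C.
T_parcel − T_env = -10.32 − (-16.32) = +6°C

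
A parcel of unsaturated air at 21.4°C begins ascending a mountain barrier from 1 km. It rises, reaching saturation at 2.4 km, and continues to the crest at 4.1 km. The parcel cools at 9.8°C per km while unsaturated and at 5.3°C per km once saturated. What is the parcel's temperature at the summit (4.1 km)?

-1.33°C

Dry to 2400 m: -9.8 × 1.4 km = -13.72°C, so T = 7.68°C.
Saturated to 4100 m: -5.3 × 1.7 km = -9.01°C, so T = -1.33°C.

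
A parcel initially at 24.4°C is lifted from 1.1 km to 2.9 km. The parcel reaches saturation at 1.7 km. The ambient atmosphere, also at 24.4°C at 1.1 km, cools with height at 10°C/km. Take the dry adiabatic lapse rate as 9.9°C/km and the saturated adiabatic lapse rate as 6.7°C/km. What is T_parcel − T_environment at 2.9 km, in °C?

+4.02°C (parcel warmer than environment)

Parcel:
  1100 → 1700 m (dry, 9.9°C/km): ΔT = -9.9 × 0.6 = -5.94°C → T = 18.46°C
  1700 → 2900 m (saturated, 6.7°C/km): ΔT = -6.7 × 1.2 = -8.04°C → T = 10.42°C
Environment:
  1100 → 2900 m (environment, 10°C/km): ΔT = -10 × 1.8 = -18°C → T = 6.4°C
T_parcel − T_env = 10.42 − 6.4 = +4.02°C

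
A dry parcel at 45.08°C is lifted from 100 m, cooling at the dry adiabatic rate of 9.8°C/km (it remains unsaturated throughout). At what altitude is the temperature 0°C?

4700 m

Height above start = (45.08 − 0) / 9.8 = 4.6 km
Altitude = 100 m + 4600 m = 4700 m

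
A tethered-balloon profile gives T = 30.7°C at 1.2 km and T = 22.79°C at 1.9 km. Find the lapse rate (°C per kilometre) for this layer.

11.3°C/km

Γ = −ΔT/Δz = (30.7 − 22.79) / (1900 − 1200) m
  = 7.91°C / 0.7 km = 11.3°C/km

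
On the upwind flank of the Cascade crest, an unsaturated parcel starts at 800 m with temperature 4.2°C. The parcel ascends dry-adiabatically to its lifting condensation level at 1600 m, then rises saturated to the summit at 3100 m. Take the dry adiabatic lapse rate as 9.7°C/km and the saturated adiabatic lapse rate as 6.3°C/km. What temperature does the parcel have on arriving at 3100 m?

-13.01°C

800 → 1600 m (dry, 9.7°C/km): ΔT = -9.7 × 0.8 = -7.76°C → T = -3.56°C
1600 → 3100 m (saturated, 6.3°C/km): ΔT = -6.3 × 1.5 = -9.45°C → T = -13.01°C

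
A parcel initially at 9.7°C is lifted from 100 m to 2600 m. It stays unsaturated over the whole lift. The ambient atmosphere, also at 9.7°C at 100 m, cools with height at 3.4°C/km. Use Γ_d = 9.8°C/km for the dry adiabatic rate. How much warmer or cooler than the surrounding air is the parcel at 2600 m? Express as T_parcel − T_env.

Parcel:
  From 100 m to 2600 m (dry): cools by 9.8 × 2.5 = 24.5°C, giving -14.8°C.
Environment:
  From 100 m to 2600 m (environment): cools by 3.4 × 2.5 = 8.5°C, giving 1.2°C.
T_parcel − T_env = -14.8 − 1.2 = -16°C

-16°C (parcel cooler than environment)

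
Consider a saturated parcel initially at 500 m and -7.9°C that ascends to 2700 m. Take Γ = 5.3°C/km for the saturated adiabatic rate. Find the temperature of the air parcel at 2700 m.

-19.56°C

500–2700 m, saturated adiabatic: Δz = 2.2 km ⇒ ΔT = -11.66°C; T = -19.56°C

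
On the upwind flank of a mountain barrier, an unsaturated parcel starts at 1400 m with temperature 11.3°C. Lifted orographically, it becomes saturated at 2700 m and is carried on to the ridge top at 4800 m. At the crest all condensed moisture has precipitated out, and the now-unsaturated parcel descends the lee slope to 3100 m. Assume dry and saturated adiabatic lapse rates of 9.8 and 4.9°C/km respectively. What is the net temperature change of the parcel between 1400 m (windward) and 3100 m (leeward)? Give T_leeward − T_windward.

From 1400 m to 2700 m (dry): cools by 9.8 × 1.3 = 12.74°C, giving -1.44°C.
From 2700 m to 4800 m (saturated): cools by 4.9 × 2.1 = 10.29°C, giving -11.73°C.
From 4800 m to 3100 m (dry descent): warms by 9.8 × 1.7 = 16.66°C, giving 4.93°C.
Net change vs windward start: 4.93 − 11.3 = -6.37°C

-6.37°C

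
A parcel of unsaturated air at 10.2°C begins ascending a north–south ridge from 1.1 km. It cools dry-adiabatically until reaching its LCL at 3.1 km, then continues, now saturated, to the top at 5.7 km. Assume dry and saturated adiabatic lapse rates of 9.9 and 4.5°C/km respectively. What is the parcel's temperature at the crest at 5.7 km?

-21.3°C

1100 → 3100 m (dry, 9.9°C/km): ΔT = -9.9 × 2 = -19.8°C → T = -9.6°C
3100 → 5700 m (saturated, 4.5°C/km): ΔT = -4.5 × 2.6 = -11.7°C → T = -21.3°C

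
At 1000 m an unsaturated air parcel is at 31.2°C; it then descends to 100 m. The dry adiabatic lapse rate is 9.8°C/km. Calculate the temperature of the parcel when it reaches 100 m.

1000–100 m, dry adiabatic: Δz = 0.9 km ⇒ ΔT = +8.82°C; T = 40.02°C

40.02°C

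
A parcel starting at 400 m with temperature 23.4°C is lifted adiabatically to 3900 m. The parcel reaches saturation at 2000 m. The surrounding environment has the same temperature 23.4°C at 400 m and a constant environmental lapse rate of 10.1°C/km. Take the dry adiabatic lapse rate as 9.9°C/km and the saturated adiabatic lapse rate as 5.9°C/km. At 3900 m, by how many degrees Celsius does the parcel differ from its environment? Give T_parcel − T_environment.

+8.3°C (parcel warmer than environment)

Parcel:
  400–2000 m, dry: Δz = 1.6 km ⇒ ΔT = -15.84°C; T = 7.56°C
  2000–3900 m, saturated: Δz = 1.9 km ⇒ ΔT = -11.21°C; T = -3.65°C
Environment:
  400–3900 m, environment: Δz = 3.5 km ⇒ ΔT = -35.35°C; T = -11.95°C
T_parcel − T_env = -3.65 − (-11.95) = +8.3°C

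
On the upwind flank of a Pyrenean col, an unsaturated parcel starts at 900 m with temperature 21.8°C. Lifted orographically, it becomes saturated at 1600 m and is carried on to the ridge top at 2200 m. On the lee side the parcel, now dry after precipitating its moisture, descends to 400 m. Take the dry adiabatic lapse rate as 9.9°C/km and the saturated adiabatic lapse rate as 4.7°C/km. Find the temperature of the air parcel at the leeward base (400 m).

900–1600 m, dry: Δz = 0.7 km ⇒ ΔT = -6.93°C; T = 14.87°C
1600–2200 m, saturated: Δz = 0.6 km ⇒ ΔT = -2.82°C; T = 12.05°C
2200–400 m, dry descent: Δz = 1.8 km ⇒ ΔT = +17.82°C; T = 29.87°C

29.87°C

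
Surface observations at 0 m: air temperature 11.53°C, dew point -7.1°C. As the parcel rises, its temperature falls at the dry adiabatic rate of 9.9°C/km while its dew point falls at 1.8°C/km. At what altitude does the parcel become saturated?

T and T_d converge at 9.9 − 1.8 = 8.1°C per km
Height above start = (11.53 − (-7.1)) / 8.1 = 2.3 km
LCL altitude = 0 m + 2300 m = 2300 m

2300 m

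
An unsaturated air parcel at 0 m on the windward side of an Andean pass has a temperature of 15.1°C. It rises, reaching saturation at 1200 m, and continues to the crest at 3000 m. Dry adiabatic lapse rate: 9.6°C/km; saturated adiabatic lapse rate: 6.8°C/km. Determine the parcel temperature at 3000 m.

-8.66°C

From 0 m to 1200 m (dry): cools by 9.6 × 1.2 = 11.52°C, giving 3.58°C.
From 1200 m to 3000 m (saturated): cools by 6.8 × 1.8 = 12.24°C, giving -8.66°C.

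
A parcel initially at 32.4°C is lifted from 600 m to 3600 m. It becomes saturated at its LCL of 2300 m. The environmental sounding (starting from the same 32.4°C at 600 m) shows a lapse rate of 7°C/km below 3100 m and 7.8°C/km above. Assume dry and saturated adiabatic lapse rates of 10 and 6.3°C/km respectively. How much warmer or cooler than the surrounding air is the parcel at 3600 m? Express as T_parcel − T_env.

Parcel:
  Dry to 2300 m: -10 × 1.7 km = -17°C, so T = 15.4°C.
  Saturated to 3600 m: -6.3 × 1.3 km = -8.19°C, so T = 7.21°C.
Environment:
  Environment, lower layer to 3100 m: -7 × 2.5 km = -17.5°C, so T = 14.9°C.
  Environment, upper layer to 3600 m: -7.8 × 0.5 km = -3.9°C, so T = 11°C.
T_parcel − T_env = 7.21 − 11 = -3.79°C

-3.79°C (parcel cooler than environment)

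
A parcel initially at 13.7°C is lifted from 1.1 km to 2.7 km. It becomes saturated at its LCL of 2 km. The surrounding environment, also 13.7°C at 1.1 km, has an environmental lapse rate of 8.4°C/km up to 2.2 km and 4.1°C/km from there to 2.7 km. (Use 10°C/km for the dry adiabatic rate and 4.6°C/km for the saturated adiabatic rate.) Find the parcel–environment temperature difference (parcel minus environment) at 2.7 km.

-0.93°C (parcel cooler than environment)

Parcel:
  1100 → 2000 m (dry, 10°C/km): ΔT = -10 × 0.9 = -9°C → T = 4.7°C
  2000 → 2700 m (saturated, 4.6°C/km): ΔT = -4.6 × 0.7 = -3.22°C → T = 1.48°C
Environment:
  1100 → 2200 m (environment, lower layer, 8.4°C/km): ΔT = -8.4 × 1.1 = -9.24°C → T = 4.46°C
  2200 → 2700 m (environment, upper layer, 4.1°C/km): ΔT = -4.1 × 0.5 = -2.05°C → T = 2.41°C
T_parcel − T_env = 1.48 − 2.41 = -0.93°C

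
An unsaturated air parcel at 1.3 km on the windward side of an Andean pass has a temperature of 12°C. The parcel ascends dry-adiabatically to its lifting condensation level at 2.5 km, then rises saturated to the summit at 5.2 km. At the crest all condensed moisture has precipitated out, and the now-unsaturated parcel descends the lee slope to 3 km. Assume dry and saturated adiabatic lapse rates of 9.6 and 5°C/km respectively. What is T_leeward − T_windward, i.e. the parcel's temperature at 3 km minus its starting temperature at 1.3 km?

-3.9°C

1300 → 2500 m (dry, 9.6°C/km): ΔT = -9.6 × 1.2 = -11.52°C → T = 0.48°C
2500 → 5200 m (saturated, 5°C/km): ΔT = -5 × 2.7 = -13.5°C → T = -13.02°C
5200 → 3000 m (dry descent, 9.6°C/km): ΔT = +9.6 × 2.2 = +21.12°C → T = 8.1°C
Net change vs windward start: 8.1 − 12 = -3.9°C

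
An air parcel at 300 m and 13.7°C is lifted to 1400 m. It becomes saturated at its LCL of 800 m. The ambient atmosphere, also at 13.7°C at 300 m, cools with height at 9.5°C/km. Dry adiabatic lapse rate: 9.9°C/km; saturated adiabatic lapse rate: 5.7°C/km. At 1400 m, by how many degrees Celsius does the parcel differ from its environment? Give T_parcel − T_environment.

Parcel:
  Dry to 800 m: -9.9 × 0.5 km = -4.95°C, so T = 8.75°C.
  Saturated to 1400 m: -5.7 × 0.6 km = -3.42°C, so T = 5.33°C.
Environment:
  Environment to 1400 m: -9.5 × 1.1 km = -10.45°C, so T = 3.25°C.
T_parcel − T_env = 5.33 − 3.25 = +2.08°C

+2.08°C (parcel warmer than environment)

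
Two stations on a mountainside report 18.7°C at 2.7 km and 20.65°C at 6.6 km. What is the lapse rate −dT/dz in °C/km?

Γ = −ΔT/Δz = (18.7 − 20.65) / (6600 − 2700) m
  = -1.95°C / 3.9 km = -0.5°C/km

-0.5°C/km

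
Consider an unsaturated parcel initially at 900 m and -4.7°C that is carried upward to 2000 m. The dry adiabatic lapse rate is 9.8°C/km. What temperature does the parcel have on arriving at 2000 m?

-15.48°C

900–2000 m, dry adiabatic: Δz = 1.1 km ⇒ ΔT = -10.78°C; T = -15.48°C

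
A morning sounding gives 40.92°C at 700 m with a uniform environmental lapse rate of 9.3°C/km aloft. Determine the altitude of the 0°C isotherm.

5100 m

Height above start = (40.92 − 0) / 9.3 = 4.4 km
Altitude = 700 m + 4400 m = 5100 m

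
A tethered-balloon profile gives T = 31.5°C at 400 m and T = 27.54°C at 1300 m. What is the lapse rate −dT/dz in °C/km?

4.4°C/km

Γ = −ΔT/Δz = (31.5 − 27.54) / (1300 − 400) m
  = 3.96°C / 0.9 km = 4.4°C/km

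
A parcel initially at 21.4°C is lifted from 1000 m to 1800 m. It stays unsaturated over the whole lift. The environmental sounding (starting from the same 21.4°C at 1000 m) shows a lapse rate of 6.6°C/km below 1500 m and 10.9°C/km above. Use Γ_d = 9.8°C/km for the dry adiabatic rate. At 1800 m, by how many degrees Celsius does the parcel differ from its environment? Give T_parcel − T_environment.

-1.27°C (parcel cooler than environment)

Parcel:
  1000–1800 m, dry: Δz = 0.8 km ⇒ ΔT = -7.84°C; T = 13.56°C
Environment:
  1000–1500 m, environment, lower layer: Δz = 0.5 km ⇒ ΔT = -3.3°C; T = 18.1°C
  1500–1800 m, environment, upper layer: Δz = 0.3 km ⇒ ΔT = -3.27°C; T = 14.83°C
T_parcel − T_env = 13.56 − 14.83 = -1.27°C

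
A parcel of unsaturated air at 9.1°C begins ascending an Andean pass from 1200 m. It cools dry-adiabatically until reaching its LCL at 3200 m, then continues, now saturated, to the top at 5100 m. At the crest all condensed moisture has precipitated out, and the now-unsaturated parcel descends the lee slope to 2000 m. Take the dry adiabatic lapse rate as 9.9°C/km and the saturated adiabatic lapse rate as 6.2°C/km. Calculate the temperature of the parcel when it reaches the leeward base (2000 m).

From 1200 m to 3200 m (dry): cools by 9.9 × 2 = 19.8°C, giving -10.7°C.
From 3200 m to 5100 m (saturated): cools by 6.2 × 1.9 = 11.78°C, giving -22.48°C.
From 5100 m to 2000 m (dry descent): warms by 9.9 × 3.1 = 30.69°C, giving 8.21°C.

8.21°C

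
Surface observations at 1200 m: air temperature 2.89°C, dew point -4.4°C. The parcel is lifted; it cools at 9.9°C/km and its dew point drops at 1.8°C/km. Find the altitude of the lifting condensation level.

T and T_d converge at 9.9 − 1.8 = 8.1°C per km
Height above start = (2.89 − (-4.4)) / 8.1 = 0.9 km
LCL altitude = 1200 m + 900 m = 2100 m

2100 m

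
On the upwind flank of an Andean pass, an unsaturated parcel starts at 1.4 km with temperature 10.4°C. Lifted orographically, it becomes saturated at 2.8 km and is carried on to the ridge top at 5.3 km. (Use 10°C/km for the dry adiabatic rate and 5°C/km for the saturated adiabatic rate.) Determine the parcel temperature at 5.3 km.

1400–2800 m, dry: Δz = 1.4 km ⇒ ΔT = -14°C; T = -3.6°C
2800–5300 m, saturated: Δz = 2.5 km ⇒ ΔT = -12.5°C; T = -16.1°C

-16.1°C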